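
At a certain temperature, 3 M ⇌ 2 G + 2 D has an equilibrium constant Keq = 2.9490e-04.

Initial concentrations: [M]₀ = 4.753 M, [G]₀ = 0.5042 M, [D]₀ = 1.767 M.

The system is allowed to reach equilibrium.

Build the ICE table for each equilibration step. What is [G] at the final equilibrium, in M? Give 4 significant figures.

Q₀ = 0.007392 vs Keq = 2.9490e-04 ⇒ Q>K, reverse
Step 1:
                   M          G          D
  Initial      4.753     0.5042      1.767
  Change      0.5343    -0.3562    -0.3562
  Equil        5.287      0.148      1.411
  solve Keq expr → x = -0.1781; check Q = 2.9490e-04

[G]_eq = 0.148 M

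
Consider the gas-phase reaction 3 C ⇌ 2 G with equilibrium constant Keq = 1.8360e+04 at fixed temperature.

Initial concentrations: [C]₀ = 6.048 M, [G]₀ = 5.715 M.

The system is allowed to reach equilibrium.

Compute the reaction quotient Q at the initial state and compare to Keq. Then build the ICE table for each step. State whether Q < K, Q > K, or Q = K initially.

Q₀ = 0.1476 vs Keq = 1.8360e+04 ⇒ Q<K, forward
Step 1:
                   C          G
  init         6.048      5.715
  Δ           -5.876      3.918
  eq          0.1716      9.633
  solve Keq expr → x = 1.959; check Q = 1.8360e+04

Q₀ = 0.1476; Q < K (proceeds forward)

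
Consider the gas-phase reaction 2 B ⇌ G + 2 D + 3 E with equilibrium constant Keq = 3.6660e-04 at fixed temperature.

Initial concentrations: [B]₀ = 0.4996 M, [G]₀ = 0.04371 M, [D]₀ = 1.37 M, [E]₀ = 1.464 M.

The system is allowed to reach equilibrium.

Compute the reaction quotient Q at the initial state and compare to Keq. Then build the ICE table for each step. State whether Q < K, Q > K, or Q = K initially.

Q₀ = 1.031 vs Keq = 3.6660e-04 ⇒ Q>K, reverse
Step 1:
                    B           G           D           E
  init         0.4996     0.04371        1.37       1.464
  Δ           0.08736    -0.04368    -0.08736      -0.131
  eq            0.587  3.2414e-05       1.283       1.333
  solve Keq expr → x = -0.04368; check Q = 3.6660e-04

Q₀ = 1.031; Q > K (proceeds reverse)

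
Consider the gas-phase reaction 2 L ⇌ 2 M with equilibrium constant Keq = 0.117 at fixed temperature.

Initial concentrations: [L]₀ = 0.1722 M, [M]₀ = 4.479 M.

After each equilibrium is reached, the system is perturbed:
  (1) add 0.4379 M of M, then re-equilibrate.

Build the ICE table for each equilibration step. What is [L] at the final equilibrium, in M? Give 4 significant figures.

Q₀ = 676.5 vs Keq = 0.117 ⇒ Q>K, reverse
Step 1:
                  L         M
  I          0.1722     4.479
  C           3.294    -3.294
  E           3.466     1.185
  solve Keq expr → x = -1.647; check Q = 0.117
Then add 0.4379 M of M.
Step 2:
                  L         M
  I           3.466     1.623
  C          0.3263   -0.3263
  E           3.792     1.297
  solve Keq expr → x = -0.1631; check Q = 0.117

[L]_eq = 3.792 M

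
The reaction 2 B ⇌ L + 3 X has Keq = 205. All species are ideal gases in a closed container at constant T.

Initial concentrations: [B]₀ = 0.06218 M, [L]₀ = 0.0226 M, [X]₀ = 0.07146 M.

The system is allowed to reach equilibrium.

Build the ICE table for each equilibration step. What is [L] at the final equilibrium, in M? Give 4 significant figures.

Q₀ = 0.002133 vs Keq = 205 ⇒ Q<K, forward
Step 1:
                    B           L           X
  Initial     0.06218      0.0226     0.07146
  Change     -0.06112     0.03056     0.09168
  Equil      0.001061     0.05316      0.1631
  solve Keq expr → x = 0.03056; check Q = 205

[L]_eq = 0.05316 M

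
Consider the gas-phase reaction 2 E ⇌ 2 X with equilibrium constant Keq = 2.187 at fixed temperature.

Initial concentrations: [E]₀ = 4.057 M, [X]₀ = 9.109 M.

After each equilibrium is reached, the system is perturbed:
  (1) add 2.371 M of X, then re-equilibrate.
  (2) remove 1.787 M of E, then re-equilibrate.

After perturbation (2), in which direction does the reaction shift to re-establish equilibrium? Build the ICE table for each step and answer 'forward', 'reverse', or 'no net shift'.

Direction: reverse

Q₀ = 5.041 vs Keq = 2.187 ⇒ Q>K, reverse
Step 1:
                   E          X
  Initial      4.057      9.109
  Change       1.254     -1.254
  Equil        5.311      7.855
  solve Keq expr → x = -0.6272; check Q = 2.187
Then add 2.371 M of X.
Step 2:
                   E          X
  Initial      5.311      10.23
  Change      0.9565    -0.9565
  Equil        6.268      9.269
  solve Keq expr → x = -0.4782; check Q = 2.187
Then remove 1.787 M of E.
Step 3:
                   E          X
  Initial      4.481      9.269
  Change       1.066     -1.066
  Equil        5.547      8.203
  solve Keq expr → x = -0.5331; check Q = 2.187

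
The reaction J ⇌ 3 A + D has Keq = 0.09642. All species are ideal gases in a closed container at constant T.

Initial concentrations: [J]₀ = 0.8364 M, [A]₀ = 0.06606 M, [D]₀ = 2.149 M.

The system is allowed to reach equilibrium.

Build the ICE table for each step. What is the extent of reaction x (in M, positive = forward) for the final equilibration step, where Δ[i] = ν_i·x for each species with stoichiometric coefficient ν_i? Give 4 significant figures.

Q₀ = 7.4069e-04 vs Keq = 0.09642 ⇒ Q<K, forward
Step 1:
                    J           A           D
  I            0.8364     0.06606       2.149
  C          -0.08432       0.253     0.08432
  E            0.7521       0.319       2.233
  solve Keq expr → x = 0.08432; check Q = 0.09642

x = 0.08432 M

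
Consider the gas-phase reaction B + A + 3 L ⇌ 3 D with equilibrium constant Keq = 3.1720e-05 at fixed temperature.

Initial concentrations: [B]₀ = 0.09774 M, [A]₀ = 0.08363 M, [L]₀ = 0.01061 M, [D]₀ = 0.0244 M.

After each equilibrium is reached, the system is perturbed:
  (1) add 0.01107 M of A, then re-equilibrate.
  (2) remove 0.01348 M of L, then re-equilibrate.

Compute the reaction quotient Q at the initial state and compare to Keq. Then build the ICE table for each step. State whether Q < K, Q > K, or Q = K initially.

Q₀ = 1488; Q > K (proceeds reverse)

Q₀ = 1488 vs Keq = 3.1720e-05 ⇒ Q>K, reverse
Step 1:
                    B           A           L           D
  Initial     0.09774     0.08363     0.01061      0.0244
  Change     0.008055    0.008055     0.02417    -0.02417
  Equil        0.1058     0.09169     0.03478  2.3477e-04
  solve Keq expr → x = -0.008055; check Q = 3.1720e-05
Then add 0.01107 M of A.
Step 2:
                    B           A           L           D
  Initial      0.1058      0.1028     0.03478  2.3477e-04
  Change  -3.0080e-06 -3.0080e-06 -9.0239e-06  9.0239e-06
  Equil        0.1058      0.1028     0.03477  2.4379e-04
  solve Keq expr → x = 3.0080e-06; check Q = 3.1720e-05
Then remove 0.01348 M of L.
Step 3:
                    B           A           L           D
  Initial      0.1058      0.1028     0.02129  2.4379e-04
  Change   3.1279e-05  3.1279e-05  9.3837e-05 -9.3837e-05
  Equil        0.1058      0.1028     0.02138  1.4995e-04
  solve Keq expr → x = -3.1279e-05; check Q = 3.1720e-05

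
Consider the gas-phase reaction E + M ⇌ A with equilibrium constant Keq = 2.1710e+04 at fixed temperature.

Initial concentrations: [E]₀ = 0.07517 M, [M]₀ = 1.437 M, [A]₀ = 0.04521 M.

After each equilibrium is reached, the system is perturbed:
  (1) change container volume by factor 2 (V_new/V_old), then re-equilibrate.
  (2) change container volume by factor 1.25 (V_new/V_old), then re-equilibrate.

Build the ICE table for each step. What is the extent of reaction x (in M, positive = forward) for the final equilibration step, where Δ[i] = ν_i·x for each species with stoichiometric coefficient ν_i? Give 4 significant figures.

x = -8.1420e-07 M

Q₀ = 0.4185 vs Keq = 2.1710e+04 ⇒ Q<K, forward
Step 1:
                  E         M         A
  I         0.07517     1.437   0.04521
  C        -0.07517  -0.07517   0.07517
  E       4.0715e-06     1.362    0.1204
  solve Keq expr → x = 0.07517; check Q = 2.1710e+04
Then change container volume by factor 2 (V_new/V_old).
Step 2:
                  E         M         A
  I       2.0358e-06    0.6809   0.06019
  C       2.0356e-06 2.0356e-06 -2.0356e-06
  E       4.0714e-06    0.6809   0.06019
  solve Keq expr → x = -2.0356e-06; check Q = 2.1710e+04
Then change container volume by factor 1.25 (V_new/V_old).
Step 3:
                  E         M         A
  I       3.2571e-06    0.5447   0.04815
  C       8.1420e-07 8.1420e-07 -8.1420e-07
  E       4.0713e-06    0.5447   0.04815
  solve Keq expr → x = -8.1420e-07; check Q = 2.1710e+04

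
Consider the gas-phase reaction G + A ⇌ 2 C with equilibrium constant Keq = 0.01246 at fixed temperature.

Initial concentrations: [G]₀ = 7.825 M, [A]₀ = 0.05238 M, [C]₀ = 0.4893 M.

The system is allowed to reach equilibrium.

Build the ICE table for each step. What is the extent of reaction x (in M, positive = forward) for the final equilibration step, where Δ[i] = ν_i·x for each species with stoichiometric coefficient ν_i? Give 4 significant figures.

Q₀ = 0.5841 vs Keq = 0.01246 ⇒ Q>K, reverse
Step 1:
                    G           A           C
  I             7.825     0.05238      0.4893
  C            0.1702      0.1702     -0.3404
  E             7.995      0.2226      0.1489
  solve Keq expr → x = -0.1702; check Q = 0.01246

x = -0.1702 M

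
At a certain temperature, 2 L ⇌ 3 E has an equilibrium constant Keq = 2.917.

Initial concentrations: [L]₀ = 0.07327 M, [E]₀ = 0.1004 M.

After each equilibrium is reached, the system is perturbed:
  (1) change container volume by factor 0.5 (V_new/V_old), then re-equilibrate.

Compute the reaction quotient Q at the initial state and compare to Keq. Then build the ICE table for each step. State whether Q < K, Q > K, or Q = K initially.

Q₀ = 0.1885; Q < K (proceeds forward)

Q₀ = 0.1885 vs Keq = 2.917 ⇒ Q<K, forward
Step 1:
                  L         E
  init      0.07327    0.1004
  Δ        -0.03715   0.05573
  eq        0.03612    0.1561
  solve Keq expr → x = 0.01858; check Q = 2.917
Then change container volume by factor 0.5 (V_new/V_old).
Step 2:
                  L         E
  init      0.07224    0.3123
  Δ         0.01739  -0.02609
  eq        0.08963    0.2862
  solve Keq expr → x = -0.008696; check Q = 2.917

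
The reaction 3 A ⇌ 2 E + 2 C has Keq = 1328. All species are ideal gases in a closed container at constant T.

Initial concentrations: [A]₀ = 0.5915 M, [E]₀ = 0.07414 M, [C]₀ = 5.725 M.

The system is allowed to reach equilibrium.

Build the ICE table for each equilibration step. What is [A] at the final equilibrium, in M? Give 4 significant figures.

[A]_eq = 0.1539 M

Q₀ = 0.8705 vs Keq = 1328 ⇒ Q<K, forward
Step 1:
                   A          E          C
  I           0.5915    0.07414      5.725
  C          -0.4376     0.2917     0.2917
  E           0.1539     0.3658      6.017
  solve Keq expr → x = 0.1459; check Q = 1328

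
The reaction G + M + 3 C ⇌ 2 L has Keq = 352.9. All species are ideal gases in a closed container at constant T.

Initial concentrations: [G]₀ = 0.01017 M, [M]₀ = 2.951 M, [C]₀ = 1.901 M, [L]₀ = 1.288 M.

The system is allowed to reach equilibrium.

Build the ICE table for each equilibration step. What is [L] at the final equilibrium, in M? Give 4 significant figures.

Q₀ = 8.046 vs Keq = 352.9 ⇒ Q<K, forward
Step 1:
                    G           M           C           L
  I           0.01017       2.951       1.901       1.288
  C         -0.009918   -0.009918    -0.02976     0.01984
  E        2.5151e-04       2.941       1.871       1.308
  solve Keq expr → x = 0.009918; check Q = 352.9

[L]_eq = 1.308 M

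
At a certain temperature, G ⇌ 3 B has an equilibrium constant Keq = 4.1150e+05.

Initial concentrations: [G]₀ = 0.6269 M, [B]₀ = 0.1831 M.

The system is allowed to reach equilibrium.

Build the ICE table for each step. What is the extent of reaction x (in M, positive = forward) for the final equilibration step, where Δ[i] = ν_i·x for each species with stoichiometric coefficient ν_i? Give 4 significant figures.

x = 0.6269 M

Q₀ = 0.009792 vs Keq = 4.1150e+05 ⇒ Q<K, forward
Step 1:
                   G          B
  Initial     0.6269     0.1831
  Change     -0.6269      1.881
  Equil   2.1360e-05      2.064
  solve Keq expr → x = 0.6269; check Q = 4.1150e+05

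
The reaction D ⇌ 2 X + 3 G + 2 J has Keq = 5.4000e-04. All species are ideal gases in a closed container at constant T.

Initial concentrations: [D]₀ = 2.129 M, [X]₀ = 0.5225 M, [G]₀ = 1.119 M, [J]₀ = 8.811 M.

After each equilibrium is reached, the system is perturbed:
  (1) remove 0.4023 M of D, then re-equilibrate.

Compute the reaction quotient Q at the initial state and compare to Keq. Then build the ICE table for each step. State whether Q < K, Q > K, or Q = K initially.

Q₀ = 13.95; Q > K (proceeds reverse)

Q₀ = 13.95 vs Keq = 5.4000e-04 ⇒ Q>K, reverse
Step 1:
                   D          X          G          J
  init         2.129     0.5225      1.119      8.811
  Δ           0.2515    -0.5029    -0.7544    -0.5029
  eq            2.38     0.0196     0.3646      8.308
  solve Keq expr → x = -0.2515; check Q = 5.4000e-04
Then remove 0.4023 M of D.
Step 2:
                   D          X          G          J
  init         1.978     0.0196     0.3646      8.308
  Δ       7.7657e-04  -0.001553   -0.00233  -0.001553
  eq           1.979    0.01805     0.3623      8.307
  solve Keq expr → x = -7.7657e-04; check Q = 5.4000e-04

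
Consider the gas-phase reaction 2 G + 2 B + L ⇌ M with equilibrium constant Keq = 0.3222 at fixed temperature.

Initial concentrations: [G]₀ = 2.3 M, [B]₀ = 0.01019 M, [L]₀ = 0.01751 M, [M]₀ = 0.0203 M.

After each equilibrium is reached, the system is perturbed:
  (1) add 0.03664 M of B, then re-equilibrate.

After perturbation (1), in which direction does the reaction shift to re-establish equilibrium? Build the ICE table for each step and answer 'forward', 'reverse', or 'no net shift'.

Q₀ = 2111 vs Keq = 0.3222 ⇒ Q>K, reverse
Step 1:
                   G          B          L          M
  init           2.3    0.01019    0.01751     0.0203
  Δ          0.04026    0.04026    0.02013   -0.02013
  eq            2.34    0.05045    0.03764 1.6907e-04
  solve Keq expr → x = -0.02013; check Q = 0.3222
Then add 0.03664 M of B.
Step 2:
                   G          B          L          M
  init          2.34    0.08709    0.03764 1.6907e-04
  Δ       -6.4555e-04 -6.4555e-04 -3.2277e-04 3.2277e-04
  eq            2.34    0.08645    0.03732 4.9184e-04
  solve Keq expr → x = 3.2277e-04; check Q = 0.3222

Direction: forward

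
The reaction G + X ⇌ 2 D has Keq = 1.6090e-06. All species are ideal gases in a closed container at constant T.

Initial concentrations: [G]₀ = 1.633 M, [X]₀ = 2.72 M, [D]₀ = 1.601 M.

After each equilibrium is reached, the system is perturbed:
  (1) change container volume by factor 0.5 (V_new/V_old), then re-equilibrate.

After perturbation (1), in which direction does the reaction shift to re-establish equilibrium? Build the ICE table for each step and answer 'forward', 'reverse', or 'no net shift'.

Q₀ = 0.5771 vs Keq = 1.6090e-06 ⇒ Q>K, reverse
Step 1:
                    G           X           D
  Initial       1.633        2.72       1.601
  Change       0.7986      0.7986      -1.597
  Equil         2.432       3.519     0.00371
  solve Keq expr → x = -0.7986; check Q = 1.6090e-06
Then change container volume by factor 0.5 (V_new/V_old).
Step 2:
                    G           X           D
  Initial       4.863       7.037    0.007421
  Change            0           0           0
  Equil         4.863       7.037    0.007421
  solve Keq expr → x = 0; check Q = 1.6090e-06

Direction: no net shift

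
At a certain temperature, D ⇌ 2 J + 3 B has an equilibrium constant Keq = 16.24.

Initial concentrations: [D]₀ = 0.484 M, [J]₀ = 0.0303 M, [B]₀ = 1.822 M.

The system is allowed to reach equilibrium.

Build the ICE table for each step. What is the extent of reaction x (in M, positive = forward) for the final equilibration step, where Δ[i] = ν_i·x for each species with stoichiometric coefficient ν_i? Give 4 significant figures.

Q₀ = 0.01147 vs Keq = 16.24 ⇒ Q<K, forward
Step 1:
                   D          J          B
  I            0.484     0.0303      1.822
  C          -0.2351     0.4702     0.7052
  E           0.2489     0.5005      2.527
  solve Keq expr → x = 0.2351; check Q = 16.24

x = 0.2351 M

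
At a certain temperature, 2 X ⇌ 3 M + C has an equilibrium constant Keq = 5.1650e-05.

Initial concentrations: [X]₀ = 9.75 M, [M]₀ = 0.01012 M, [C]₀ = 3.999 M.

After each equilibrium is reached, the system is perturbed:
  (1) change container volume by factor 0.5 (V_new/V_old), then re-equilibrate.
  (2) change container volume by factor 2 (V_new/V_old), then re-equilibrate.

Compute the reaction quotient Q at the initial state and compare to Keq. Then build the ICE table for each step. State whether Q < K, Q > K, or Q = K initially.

Q₀ = 4.3600e-08; Q < K (proceeds forward)

Q₀ = 4.3600e-08 vs Keq = 5.1650e-05 ⇒ Q<K, forward
Step 1:
                   X          M          C
  I             9.75    0.01012      3.999
  C         -0.06414    0.09621    0.03207
  E            9.686     0.1063      4.031
  solve Keq expr → x = 0.03207; check Q = 5.1650e-05
Then change container volume by factor 0.5 (V_new/V_old).
Step 2:
                   X          M          C
  I            19.37     0.2127      8.062
  C           0.0522    -0.0783    -0.0261
  E            19.42     0.1343      8.036
  solve Keq expr → x = -0.0261; check Q = 5.1650e-05
Then change container volume by factor 2 (V_new/V_old).
Step 3:
                   X          M          C
  I            9.712    0.06717      4.018
  C          -0.0261    0.03915    0.01305
  E            9.686     0.1063      4.031
  solve Keq expr → x = 0.01305; check Q = 5.1650e-05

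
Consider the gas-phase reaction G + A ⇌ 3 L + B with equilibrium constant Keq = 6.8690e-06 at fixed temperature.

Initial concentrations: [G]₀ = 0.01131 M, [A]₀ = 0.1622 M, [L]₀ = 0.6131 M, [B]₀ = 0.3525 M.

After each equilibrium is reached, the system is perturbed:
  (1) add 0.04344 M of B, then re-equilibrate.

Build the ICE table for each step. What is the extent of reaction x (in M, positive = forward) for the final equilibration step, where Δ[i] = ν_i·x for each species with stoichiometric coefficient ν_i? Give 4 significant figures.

x = -3.9329e-04 M

Q₀ = 44.28 vs Keq = 6.8690e-06 ⇒ Q>K, reverse
Step 1:
                   G          A          L          B
  init       0.01131     0.1622     0.6131     0.3525
  Δ           0.1993     0.1993     -0.598    -0.1993
  eq          0.2107     0.3615    0.01506     0.1532
  solve Keq expr → x = -0.1993; check Q = 6.8690e-06
Then add 0.04344 M of B.
Step 2:
                   G          A          L          B
  init        0.2107     0.3615    0.01506     0.1966
  Δ       3.9329e-04 3.9329e-04   -0.00118 -3.9329e-04
  eq           0.211     0.3619    0.01388     0.1962
  solve Keq expr → x = -3.9329e-04; check Q = 6.8690e-06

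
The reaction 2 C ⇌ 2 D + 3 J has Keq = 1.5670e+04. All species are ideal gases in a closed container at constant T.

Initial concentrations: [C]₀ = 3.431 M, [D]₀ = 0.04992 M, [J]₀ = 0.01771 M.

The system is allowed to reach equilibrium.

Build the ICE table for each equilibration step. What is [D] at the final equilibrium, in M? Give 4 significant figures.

[D]_eq = 3.214 M

Q₀ = 1.1759e-09 vs Keq = 1.5670e+04 ⇒ Q<K, forward
Step 1:
                    C           D           J
  I             3.431     0.04992     0.01771
  C            -3.164       3.164       4.746
  E             0.267       3.214       4.764
  solve Keq expr → x = 1.582; check Q = 1.5670e+04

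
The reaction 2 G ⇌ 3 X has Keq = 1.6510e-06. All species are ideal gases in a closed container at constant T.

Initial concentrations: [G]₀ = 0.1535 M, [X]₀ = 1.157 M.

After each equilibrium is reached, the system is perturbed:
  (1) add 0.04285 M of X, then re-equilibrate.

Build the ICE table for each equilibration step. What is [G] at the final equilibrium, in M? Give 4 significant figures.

Q₀ = 65.73 vs Keq = 1.6510e-06 ⇒ Q>K, reverse
Step 1:
                  G         X
  init       0.1535     1.157
  Δ          0.7639    -1.146
  eq         0.9174   0.01116
  solve Keq expr → x = -0.3819; check Q = 1.6510e-06
Then add 0.04285 M of X.
Step 2:
                  G         X
  init       0.9174   0.05401
  Δ         0.02841  -0.04262
  eq         0.9458   0.01139
  solve Keq expr → x = -0.01421; check Q = 1.6510e-06

[G]_eq = 0.9458 M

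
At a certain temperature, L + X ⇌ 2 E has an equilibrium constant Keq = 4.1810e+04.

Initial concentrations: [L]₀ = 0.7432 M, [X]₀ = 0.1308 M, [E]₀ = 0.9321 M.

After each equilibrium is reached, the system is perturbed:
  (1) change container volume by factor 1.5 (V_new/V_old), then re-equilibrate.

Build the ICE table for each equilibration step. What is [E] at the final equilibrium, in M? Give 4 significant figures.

[E]_eq = 0.7957 M

Q₀ = 8.937 vs Keq = 4.1810e+04 ⇒ Q<K, forward
Step 1:
                   L          X          E
  Initial     0.7432     0.1308     0.9321
  Change     -0.1307    -0.1307     0.2615
  Equil       0.6125 5.5636e-05      1.194
  solve Keq expr → x = 0.1307; check Q = 4.1810e+04
Then change container volume by factor 1.5 (V_new/V_old).
Step 2:
                   L          X          E
  Initial     0.4083 3.7091e-05     0.7957
  Change           0          0          0
  Equil       0.4083 3.7091e-05     0.7957
  solve Keq expr → x = 0; check Q = 4.1810e+04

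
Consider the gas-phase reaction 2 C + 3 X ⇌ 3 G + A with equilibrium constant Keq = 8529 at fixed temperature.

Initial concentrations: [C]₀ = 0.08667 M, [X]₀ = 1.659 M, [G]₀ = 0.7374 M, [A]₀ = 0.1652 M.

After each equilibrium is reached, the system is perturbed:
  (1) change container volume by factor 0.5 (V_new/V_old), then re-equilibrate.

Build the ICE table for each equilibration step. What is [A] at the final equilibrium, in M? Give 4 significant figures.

[A]_eq = 0.4156 M

Q₀ = 1.931 vs Keq = 8529 ⇒ Q<K, forward
Step 1:
                  C         X         G         A
  I         0.08667     1.659    0.7374    0.1652
  C        -0.08458   -0.1269    0.1269   0.04229
  E         0.00209     1.532    0.8643    0.2075
  solve Keq expr → x = 0.04229; check Q = 8529
Then change container volume by factor 0.5 (V_new/V_old).
Step 2:
                  C         X         G         A
  I        0.004179     3.064     1.729     0.415
  C       -0.001215 -0.001822  0.001822 6.0731e-04
  E        0.002965     3.062      1.73    0.4156
  solve Keq expr → x = 6.0731e-04; check Q = 8529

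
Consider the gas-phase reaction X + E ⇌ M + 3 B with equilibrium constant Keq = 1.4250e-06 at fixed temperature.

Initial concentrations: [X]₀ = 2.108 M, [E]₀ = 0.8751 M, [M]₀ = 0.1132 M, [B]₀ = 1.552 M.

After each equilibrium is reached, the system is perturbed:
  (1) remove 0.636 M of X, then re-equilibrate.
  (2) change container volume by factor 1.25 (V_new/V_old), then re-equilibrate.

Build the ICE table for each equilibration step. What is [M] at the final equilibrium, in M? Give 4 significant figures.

[M]_eq = 1.5659e-06 M

Q₀ = 0.2294 vs Keq = 1.4250e-06 ⇒ Q>K, reverse
Step 1:
                    X           E           M           B
  I             2.108      0.8751      0.1132       1.552
  C            0.1132      0.1132     -0.1132     -0.3396
  E             2.221      0.9883  1.7553e-06       1.212
  solve Keq expr → x = -0.1132; check Q = 1.4250e-06
Then remove 0.636 M of X.
Step 2:
                    X           E           M           B
  I             1.585      0.9883  1.7553e-06       1.212
  C        5.0259e-07  5.0259e-07 -5.0259e-07 -1.5078e-06
  E             1.585      0.9883  1.2527e-06       1.212
  solve Keq expr → x = -5.0259e-07; check Q = 1.4250e-06
Then change container volume by factor 1.25 (V_new/V_old).
Step 3:
                    X           E           M           B
  I             1.268      0.7906  1.0022e-06      0.9699
  C       -5.6370e-07 -5.6370e-07  5.6370e-07  1.6911e-06
  E             1.268      0.7906  1.5659e-06      0.9699
  solve Keq expr → x = 5.6370e-07; check Q = 1.4250e-06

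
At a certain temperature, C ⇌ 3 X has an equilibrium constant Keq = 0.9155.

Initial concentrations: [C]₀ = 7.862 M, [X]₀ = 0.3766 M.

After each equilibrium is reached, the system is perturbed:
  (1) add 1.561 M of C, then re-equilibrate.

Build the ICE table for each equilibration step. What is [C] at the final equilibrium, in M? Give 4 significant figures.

[C]_eq = 8.878 M

Q₀ = 0.006794 vs Keq = 0.9155 ⇒ Q<K, forward
Step 1:
                    C           X
  init          7.862      0.3766
  Δ            -0.504       1.512
  eq            7.358       1.889
  solve Keq expr → x = 0.504; check Q = 0.9155
Then add 1.561 M of C.
Step 2:
                    C           X
  init          8.919       1.889
  Δ          -0.04067       0.122
  eq            8.878       2.011
  solve Keq expr → x = 0.04067; check Q = 0.9155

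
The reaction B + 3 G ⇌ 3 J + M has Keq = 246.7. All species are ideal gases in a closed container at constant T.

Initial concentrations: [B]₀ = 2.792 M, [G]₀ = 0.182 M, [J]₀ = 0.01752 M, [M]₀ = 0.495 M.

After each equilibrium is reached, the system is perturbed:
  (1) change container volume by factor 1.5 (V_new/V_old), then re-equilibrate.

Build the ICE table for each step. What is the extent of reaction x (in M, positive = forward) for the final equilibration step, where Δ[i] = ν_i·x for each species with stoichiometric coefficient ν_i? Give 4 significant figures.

Q₀ = 1.5815e-04 vs Keq = 246.7 ⇒ Q<K, forward
Step 1:
                    B           G           J           M
  init          2.792       0.182     0.01752       0.495
  Δ          -0.05499      -0.165       0.165     0.05499
  eq            2.737     0.01704      0.1825        0.55
  solve Keq expr → x = 0.05499; check Q = 246.7
Then change container volume by factor 1.5 (V_new/V_old).
Step 2:
                    B           G           J           M
  init          1.825     0.01136      0.1217      0.3667
  Δ                 0           0           0           0
  eq            1.825     0.01136      0.1217      0.3667
  solve Keq expr → x = 0; check Q = 246.7

x = 0 M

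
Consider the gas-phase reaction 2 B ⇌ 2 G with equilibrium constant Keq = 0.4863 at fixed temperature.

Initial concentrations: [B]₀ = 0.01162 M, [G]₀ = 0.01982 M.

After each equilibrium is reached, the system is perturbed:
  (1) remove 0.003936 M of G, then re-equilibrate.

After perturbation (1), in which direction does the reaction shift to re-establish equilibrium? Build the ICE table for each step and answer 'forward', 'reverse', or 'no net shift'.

Q₀ = 2.909 vs Keq = 0.4863 ⇒ Q>K, reverse
Step 1:
                   B          G
  Initial    0.01162    0.01982
  Change    0.006903  -0.006903
  Equil      0.01852    0.01292
  solve Keq expr → x = -0.003451; check Q = 0.4863
Then remove 0.003936 M of G.
Step 2:
                   B          G
  Initial    0.01852   0.008981
  Change   -0.002319   0.002319
  Equil       0.0162     0.0113
  solve Keq expr → x = 0.001159; check Q = 0.4863

Direction: forward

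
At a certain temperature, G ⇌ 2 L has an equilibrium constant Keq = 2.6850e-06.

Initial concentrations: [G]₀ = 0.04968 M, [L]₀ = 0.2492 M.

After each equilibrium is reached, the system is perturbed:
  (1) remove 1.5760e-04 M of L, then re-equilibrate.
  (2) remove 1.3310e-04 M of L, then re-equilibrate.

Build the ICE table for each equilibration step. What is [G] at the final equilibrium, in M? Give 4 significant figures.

[G]_eq = 0.1738 M

Q₀ = 1.25 vs Keq = 2.6850e-06 ⇒ Q>K, reverse
Step 1:
                   G          L
  init       0.04968     0.2492
  Δ           0.1243    -0.2485
  eq          0.1739 6.8339e-04
  solve Keq expr → x = -0.1243; check Q = 2.6850e-06
Then remove 1.5760e-04 M of L.
Step 2:
                   G          L
  init        0.1739 5.2579e-04
  Δ       -7.8723e-05 1.5745e-04
  eq          0.1739 6.8324e-04
  solve Keq expr → x = 7.8723e-05; check Q = 2.6850e-06
Then remove 1.3310e-04 M of L.
Step 3:
                   G          L
  init        0.1739 5.5014e-04
  Δ       -6.6485e-05 1.3297e-04
  eq          0.1738 6.8311e-04
  solve Keq expr → x = 6.6485e-05; check Q = 2.6850e-06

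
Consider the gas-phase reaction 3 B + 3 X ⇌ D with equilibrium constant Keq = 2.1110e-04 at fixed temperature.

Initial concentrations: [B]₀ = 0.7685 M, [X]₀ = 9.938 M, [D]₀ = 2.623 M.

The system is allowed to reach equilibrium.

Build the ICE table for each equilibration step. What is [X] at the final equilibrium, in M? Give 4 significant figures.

[X]_eq = 11.14 M

Q₀ = 0.005888 vs Keq = 2.1110e-04 ⇒ Q>K, reverse
Step 1:
                    B           X           D
  Initial      0.7685       9.938       2.623
  Change          1.2         1.2     -0.3999
  Equil         1.968       11.14       2.223
  solve Keq expr → x = -0.3999; check Q = 2.1110e-04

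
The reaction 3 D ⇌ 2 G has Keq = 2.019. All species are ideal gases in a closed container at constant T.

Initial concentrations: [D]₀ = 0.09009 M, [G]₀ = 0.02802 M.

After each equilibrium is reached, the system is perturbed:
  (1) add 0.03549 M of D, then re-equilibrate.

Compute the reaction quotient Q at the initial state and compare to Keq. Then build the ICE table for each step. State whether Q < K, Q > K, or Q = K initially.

Q₀ = 1.074; Q < K (proceeds forward)

Q₀ = 1.074 vs Keq = 2.019 ⇒ Q<K, forward
Step 1:
                   D          G
  init       0.09009    0.02802
  Δ        -0.008052   0.005368
  eq         0.08204    0.03339
  solve Keq expr → x = 0.002684; check Q = 2.019
Then add 0.03549 M of D.
Step 2:
                   D          G
  init        0.1175    0.03339
  Δ         -0.01742    0.01162
  eq          0.1001      0.045
  solve Keq expr → x = 0.005808; check Q = 2.019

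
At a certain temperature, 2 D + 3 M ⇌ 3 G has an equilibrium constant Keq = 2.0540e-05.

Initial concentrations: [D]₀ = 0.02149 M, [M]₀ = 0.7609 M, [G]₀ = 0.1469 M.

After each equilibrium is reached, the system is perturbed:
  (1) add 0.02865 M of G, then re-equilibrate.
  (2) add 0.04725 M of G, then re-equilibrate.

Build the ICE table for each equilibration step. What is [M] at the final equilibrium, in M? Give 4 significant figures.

[M]_eq = 0.9757 M

Q₀ = 15.58 vs Keq = 2.0540e-05 ⇒ Q>K, reverse
Step 1:
                  D         M         G
  I         0.02149    0.7609    0.1469
  C         0.09403     0.141    -0.141
  E          0.1155    0.9019  0.005859
  solve Keq expr → x = -0.04701; check Q = 2.0540e-05
Then add 0.02865 M of G.
Step 2:
                  D         M         G
  I          0.1155    0.9019   0.03451
  C         0.01856   0.02784  -0.02784
  E          0.1341    0.9298   0.00667
  solve Keq expr → x = -0.009279; check Q = 2.0540e-05
Then add 0.04725 M of G.
Step 3:
                  D         M         G
  I          0.1341    0.9298   0.05392
  C          0.0306   0.04589  -0.04589
  E          0.1647    0.9757  0.008028
  solve Keq expr → x = -0.0153; check Q = 2.0540e-05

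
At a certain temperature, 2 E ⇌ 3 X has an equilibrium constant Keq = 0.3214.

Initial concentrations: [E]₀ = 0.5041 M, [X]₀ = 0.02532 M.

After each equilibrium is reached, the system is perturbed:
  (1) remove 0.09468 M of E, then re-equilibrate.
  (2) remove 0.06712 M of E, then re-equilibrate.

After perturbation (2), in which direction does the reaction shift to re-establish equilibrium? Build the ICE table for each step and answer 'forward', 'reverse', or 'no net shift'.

Q₀ = 6.3879e-05 vs Keq = 0.3214 ⇒ Q<K, forward
Step 1:
                  E         X
  init       0.5041   0.02532
  Δ         -0.1929    0.2893
  eq         0.3112    0.3146
  solve Keq expr → x = 0.09643; check Q = 0.3214
Then remove 0.09468 M of E.
Step 2:
                  E         X
  init       0.2166    0.3146
  Δ         0.03011  -0.04517
  eq         0.2467    0.2694
  solve Keq expr → x = -0.01506; check Q = 0.3214
Then remove 0.06712 M of E.
Step 3:
                  E         X
  init       0.1796    0.2694
  Δ         0.02242  -0.03362
  eq          0.202    0.2358
  solve Keq expr → x = -0.01121; check Q = 0.3214

Direction: reverse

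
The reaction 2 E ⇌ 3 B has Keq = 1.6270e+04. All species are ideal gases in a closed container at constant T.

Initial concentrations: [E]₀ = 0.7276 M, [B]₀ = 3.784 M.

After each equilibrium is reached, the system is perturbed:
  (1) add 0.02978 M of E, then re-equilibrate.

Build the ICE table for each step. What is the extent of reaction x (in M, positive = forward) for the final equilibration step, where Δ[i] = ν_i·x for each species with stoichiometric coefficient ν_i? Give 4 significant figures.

Q₀ = 102.3 vs Keq = 1.6270e+04 ⇒ Q<K, forward
Step 1:
                   E          B
  Initial     0.7276      3.784
  Change     -0.6463     0.9695
  Equil      0.08125      4.754
  solve Keq expr → x = 0.3232; check Q = 1.6270e+04
Then add 0.02978 M of E.
Step 2:
                   E          B
  Initial      0.111      4.754
  Change    -0.02867    0.04301
  Equil      0.08236      4.797
  solve Keq expr → x = 0.01434; check Q = 1.6270e+04

x = 0.01434 M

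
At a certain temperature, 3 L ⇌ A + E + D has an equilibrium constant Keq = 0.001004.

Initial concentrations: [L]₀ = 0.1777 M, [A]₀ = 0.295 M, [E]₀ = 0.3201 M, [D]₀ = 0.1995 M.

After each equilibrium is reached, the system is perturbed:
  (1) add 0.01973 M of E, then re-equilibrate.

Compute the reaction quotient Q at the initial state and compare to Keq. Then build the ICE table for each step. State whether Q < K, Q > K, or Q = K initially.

Q₀ = 3.357 vs Keq = 0.001004 ⇒ Q>K, reverse
Step 1:
                   L          A          E          D
  I           0.1777      0.295     0.3201     0.1995
  C           0.5335    -0.1778    -0.1778    -0.1778
  E           0.7112     0.1172     0.1423    0.02167
  solve Keq expr → x = -0.1778; check Q = 0.001004
Then add 0.01973 M of E.
Step 2:
                   L          A          E          D
  I           0.7112     0.1172      0.162    0.02167
  C          0.00516   -0.00172   -0.00172   -0.00172
  E           0.7164     0.1154     0.1603    0.01995
  solve Keq expr → x = -0.00172; check Q = 0.001004

Q₀ = 3.357; Q > K (proceeds reverse)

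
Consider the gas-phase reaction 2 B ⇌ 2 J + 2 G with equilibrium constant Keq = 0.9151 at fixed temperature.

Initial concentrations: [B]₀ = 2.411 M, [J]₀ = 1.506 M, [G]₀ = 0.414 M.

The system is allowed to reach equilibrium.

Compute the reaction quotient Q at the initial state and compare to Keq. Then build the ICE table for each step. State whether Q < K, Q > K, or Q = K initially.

Q₀ = 0.06687 vs Keq = 0.9151 ⇒ Q<K, forward
Step 1:
                  B         J         G
  init        2.411     1.506     0.414
  Δ         -0.4986    0.4986    0.4986
  eq          1.912     2.005    0.9126
  solve Keq expr → x = 0.2493; check Q = 0.9151

Q₀ = 0.06687; Q < K (proceeds forward)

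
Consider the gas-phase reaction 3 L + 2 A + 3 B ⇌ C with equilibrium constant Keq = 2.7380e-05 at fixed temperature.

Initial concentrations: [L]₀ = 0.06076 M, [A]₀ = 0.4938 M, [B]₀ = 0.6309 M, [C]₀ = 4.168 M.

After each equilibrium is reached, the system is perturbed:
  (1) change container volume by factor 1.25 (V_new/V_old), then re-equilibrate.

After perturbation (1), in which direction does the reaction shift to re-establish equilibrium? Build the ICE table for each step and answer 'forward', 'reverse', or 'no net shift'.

Direction: reverse

Q₀ = 3.0345e+05 vs Keq = 2.7380e-05 ⇒ Q>K, reverse
Step 1:
                    L           A           B           C
  I           0.06076      0.4938      0.6309       4.168
  C             4.236       2.824       4.236      -1.412
  E             4.297       3.318       4.867       2.756
  solve Keq expr → x = -1.412; check Q = 2.7380e-05
Then change container volume by factor 1.25 (V_new/V_old).
Step 2:
                    L           A           B           C
  I             3.437       2.654       3.893       2.205
  C            0.7377      0.4918      0.7377     -0.2459
  E             4.175       3.146       4.631       1.959
  solve Keq expr → x = -0.2459; check Q = 2.7380e-05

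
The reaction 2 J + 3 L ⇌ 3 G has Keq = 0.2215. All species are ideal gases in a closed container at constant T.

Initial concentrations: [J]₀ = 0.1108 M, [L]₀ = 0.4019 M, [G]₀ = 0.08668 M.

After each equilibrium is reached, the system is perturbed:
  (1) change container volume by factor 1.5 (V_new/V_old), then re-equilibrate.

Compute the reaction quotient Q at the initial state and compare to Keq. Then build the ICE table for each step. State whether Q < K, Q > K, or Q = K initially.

Q₀ = 0.8172; Q > K (proceeds reverse)

Q₀ = 0.8172 vs Keq = 0.2215 ⇒ Q>K, reverse
Step 1:
                  J         L         G
  init       0.1108    0.4019   0.08668
  Δ         0.01486   0.02229  -0.02229
  eq         0.1257    0.4242   0.06439
  solve Keq expr → x = -0.00743; check Q = 0.2215
Then change container volume by factor 1.5 (V_new/V_old).
Step 2:
                  J         L         G
  init      0.08377    0.2828   0.04293
  Δ        0.005244  0.007866 -0.007866
  eq        0.08902    0.2907   0.03506
  solve Keq expr → x = -0.002622; check Q = 0.2215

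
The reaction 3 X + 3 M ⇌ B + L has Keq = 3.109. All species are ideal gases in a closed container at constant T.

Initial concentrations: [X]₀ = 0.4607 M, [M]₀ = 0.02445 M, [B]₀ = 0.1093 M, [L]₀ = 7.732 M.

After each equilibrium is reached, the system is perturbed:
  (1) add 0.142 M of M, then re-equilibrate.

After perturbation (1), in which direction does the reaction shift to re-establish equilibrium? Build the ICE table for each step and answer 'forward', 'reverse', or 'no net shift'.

Direction: forward

Q₀ = 5.9132e+05 vs Keq = 3.109 ⇒ Q>K, reverse
Step 1:
                  X         M         B         L
  Initial    0.4607   0.02445    0.1093     7.732
  Change     0.3076    0.3076   -0.1025   -0.1025
  Equil      0.7683    0.3321  0.006766     7.629
  solve Keq expr → x = -0.1025; check Q = 3.109
Then add 0.142 M of M.
Step 2:
                  X         M         B         L
  Initial    0.7683    0.4741  0.006766     7.629
  Change   -0.02508  -0.02508  0.008358  0.008358
  Equil      0.7432     0.449   0.01512     7.638
  solve Keq expr → x = 0.008358; check Q = 3.109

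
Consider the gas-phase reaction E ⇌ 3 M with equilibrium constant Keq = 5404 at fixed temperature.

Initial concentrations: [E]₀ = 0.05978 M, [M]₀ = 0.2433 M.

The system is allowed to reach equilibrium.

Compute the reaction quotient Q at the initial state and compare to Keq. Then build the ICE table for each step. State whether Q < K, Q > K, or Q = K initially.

Q₀ = 0.2409; Q < K (proceeds forward)

Q₀ = 0.2409 vs Keq = 5404 ⇒ Q<K, forward
Step 1:
                    E           M
  I           0.05978      0.2433
  C          -0.05977      0.1793
  E        1.3966e-05      0.4226
  solve Keq expr → x = 0.05977; check Q = 5404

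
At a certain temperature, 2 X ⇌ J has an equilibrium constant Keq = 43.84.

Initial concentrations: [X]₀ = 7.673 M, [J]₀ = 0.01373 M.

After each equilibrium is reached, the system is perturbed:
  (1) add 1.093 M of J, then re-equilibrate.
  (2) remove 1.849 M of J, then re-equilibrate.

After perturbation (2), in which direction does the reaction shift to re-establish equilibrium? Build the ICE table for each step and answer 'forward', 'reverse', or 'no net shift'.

Direction: forward

Q₀ = 2.3321e-04 vs Keq = 43.84 ⇒ Q<K, forward
Step 1:
                  X         J
  init        7.673   0.01373
  Δ          -7.382     3.691
  eq         0.2907     3.705
  solve Keq expr → x = 3.691; check Q = 43.84
Then add 1.093 M of J.
Step 2:
                  X         J
  init       0.2907     4.798
  Δ         0.03943  -0.01972
  eq         0.3301     4.778
  solve Keq expr → x = -0.01972; check Q = 43.84
Then remove 1.849 M of J.
Step 3:
                  X         J
  init       0.3301     2.929
  Δ        -0.07011   0.03505
  eq           0.26     2.964
  solve Keq expr → x = 0.03505; check Q = 43.84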